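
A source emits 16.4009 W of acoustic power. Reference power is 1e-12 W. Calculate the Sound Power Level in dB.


Given values:
  W = 16.4009 W
  W_ref = 1e-12 W
Formula: SWL = 10 * log10(W / W_ref)
Compute ratio: W / W_ref = 16400900000000
Compute log10: log10(16400900000000) = 13.214868
Multiply: SWL = 10 * 13.214868 = 132.15

132.15 dB


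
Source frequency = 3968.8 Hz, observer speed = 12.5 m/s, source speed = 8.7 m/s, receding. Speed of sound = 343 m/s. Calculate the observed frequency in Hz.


Given values:
  f_s = 3968.8 Hz, v_o = 12.5 m/s, v_s = 8.7 m/s
  Direction: receding
Formula: f_o = f_s * (c - v_o) / (c + v_s)
Numerator: c - v_o = 343 - 12.5 = 330.5
Denominator: c + v_s = 343 + 8.7 = 351.7
f_o = 3968.8 * 330.5 / 351.7 = 3729.57

3729.57 Hz


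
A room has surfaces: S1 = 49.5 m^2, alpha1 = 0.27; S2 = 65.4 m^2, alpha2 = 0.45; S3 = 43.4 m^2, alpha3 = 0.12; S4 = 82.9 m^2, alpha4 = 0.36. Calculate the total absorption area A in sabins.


Given surfaces:
  Surface 1: 49.5 * 0.27 = 13.365
  Surface 2: 65.4 * 0.45 = 29.43
  Surface 3: 43.4 * 0.12 = 5.208
  Surface 4: 82.9 * 0.36 = 29.844
Formula: A = sum(Si * alpha_i)
A = 13.365 + 29.43 + 5.208 + 29.844
A = 77.85

77.85 sabins


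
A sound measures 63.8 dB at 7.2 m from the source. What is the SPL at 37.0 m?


Given values:
  SPL1 = 63.8 dB, r1 = 7.2 m, r2 = 37.0 m
Formula: SPL2 = SPL1 - 20 * log10(r2 / r1)
Compute ratio: r2 / r1 = 37.0 / 7.2 = 5.1389
Compute log10: log10(5.1389) = 0.71087
Compute drop: 20 * 0.71087 = 14.2174
SPL2 = 63.8 - 14.2174 = 49.58

49.58 dB


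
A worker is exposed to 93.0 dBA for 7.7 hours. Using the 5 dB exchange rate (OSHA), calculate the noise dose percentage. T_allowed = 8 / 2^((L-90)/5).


Given values:
  L = 93.0 dBA, T = 7.7 hours
Formula: T_allowed = 8 / 2^((L - 90) / 5)
Compute exponent: (93.0 - 90) / 5 = 0.6
Compute 2^(0.6) = 1.515717
T_allowed = 8 / 1.515717 = 5.27803 hours
Dose = (T / T_allowed) * 100
Dose = (7.7 / 5.27803) * 100 = 145.89

145.89 %


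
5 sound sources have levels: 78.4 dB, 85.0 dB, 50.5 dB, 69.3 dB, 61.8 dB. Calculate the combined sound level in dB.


Formula: L_total = 10 * log10( sum(10^(Li/10)) )
  Source 1: 10^(78.4/10) = 69183097.0919
  Source 2: 10^(85.0/10) = 316227766.0168
  Source 3: 10^(50.5/10) = 112201.8454
  Source 4: 10^(69.3/10) = 8511380.382
  Source 5: 10^(61.8/10) = 1513561.2484
Sum of linear values = 395548006.5845
L_total = 10 * log10(395548006.5845) = 85.97

85.97 dB


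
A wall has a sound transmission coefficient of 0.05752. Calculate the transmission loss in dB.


Given values:
  tau = 0.05752
Formula: TL = 10 * log10(1 / tau)
Compute 1 / tau = 1 / 0.05752 = 17.3853
Compute log10(17.3853) = 1.240182
TL = 10 * 1.240182 = 12.4

12.4 dB


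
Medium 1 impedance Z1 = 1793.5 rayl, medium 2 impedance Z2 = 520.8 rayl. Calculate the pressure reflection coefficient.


Given values:
  Z1 = 1793.5 rayl, Z2 = 520.8 rayl
Formula: R = (Z2 - Z1) / (Z2 + Z1)
Numerator: Z2 - Z1 = 520.8 - 1793.5 = -1272.7
Denominator: Z2 + Z1 = 520.8 + 1793.5 = 2314.3
R = -1272.7 / 2314.3 = -0.5499

-0.5499


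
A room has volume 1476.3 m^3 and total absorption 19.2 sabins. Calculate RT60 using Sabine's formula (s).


Given values:
  V = 1476.3 m^3
  A = 19.2 sabins
Formula: RT60 = 0.161 * V / A
Numerator: 0.161 * 1476.3 = 237.6843
RT60 = 237.6843 / 19.2 = 12.379

12.379 s


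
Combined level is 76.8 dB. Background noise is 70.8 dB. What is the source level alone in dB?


Given values:
  L_total = 76.8 dB, L_bg = 70.8 dB
Formula: L_source = 10 * log10(10^(L_total/10) - 10^(L_bg/10))
Convert to linear:
  10^(76.8/10) = 47863009.2323
  10^(70.8/10) = 12022644.3462
Difference: 47863009.2323 - 12022644.3462 = 35840364.8861
L_source = 10 * log10(35840364.8861) = 75.54

75.54 dB


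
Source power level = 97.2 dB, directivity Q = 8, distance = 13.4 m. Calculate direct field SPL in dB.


Given values:
  Lw = 97.2 dB, Q = 8, r = 13.4 m
Formula: SPL = Lw + 10 * log10(Q / (4 * pi * r^2))
Compute 4 * pi * r^2 = 4 * pi * 13.4^2 = 2256.4175
Compute Q / denom = 8 / 2256.4175 = 0.00354544
Compute 10 * log10(0.00354544) = -24.5033
SPL = 97.2 + (-24.5033) = 72.7

72.7 dB


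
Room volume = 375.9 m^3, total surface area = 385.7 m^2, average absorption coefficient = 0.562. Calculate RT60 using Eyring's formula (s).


Given values:
  V = 375.9 m^3, S = 385.7 m^2, alpha = 0.562
Formula: RT60 = 0.161 * V / (-S * ln(1 - alpha))
Compute ln(1 - 0.562) = ln(0.438) = -0.825536
Denominator: -385.7 * -0.825536 = 318.4092
Numerator: 0.161 * 375.9 = 60.5199
RT60 = 60.5199 / 318.4092 = 0.19

0.19 s


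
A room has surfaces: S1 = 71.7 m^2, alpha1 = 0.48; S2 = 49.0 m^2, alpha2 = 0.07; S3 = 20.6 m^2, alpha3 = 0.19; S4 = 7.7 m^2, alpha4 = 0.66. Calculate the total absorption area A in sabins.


Given surfaces:
  Surface 1: 71.7 * 0.48 = 34.416
  Surface 2: 49.0 * 0.07 = 3.43
  Surface 3: 20.6 * 0.19 = 3.914
  Surface 4: 7.7 * 0.66 = 5.082
Formula: A = sum(Si * alpha_i)
A = 34.416 + 3.43 + 3.914 + 5.082
A = 46.84

46.84 sabins


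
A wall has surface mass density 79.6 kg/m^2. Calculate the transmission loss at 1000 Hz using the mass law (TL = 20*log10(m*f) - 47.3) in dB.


Given values:
  m = 79.6 kg/m^2, f = 1000 Hz
Formula: TL = 20 * log10(m * f) - 47.3
Compute m * f = 79.6 * 1000 = 79600.0
Compute log10(79600.0) = 4.900913
Compute 20 * 4.900913 = 98.0183
TL = 98.0183 - 47.3 = 50.72

50.72 dB


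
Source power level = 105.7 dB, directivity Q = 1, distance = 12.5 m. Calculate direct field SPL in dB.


Given values:
  Lw = 105.7 dB, Q = 1, r = 12.5 m
Formula: SPL = Lw + 10 * log10(Q / (4 * pi * r^2))
Compute 4 * pi * r^2 = 4 * pi * 12.5^2 = 1963.4954
Compute Q / denom = 1 / 1963.4954 = 0.0005093
Compute 10 * log10(0.0005093) = -32.9303
SPL = 105.7 + (-32.9303) = 72.77

72.77 dB


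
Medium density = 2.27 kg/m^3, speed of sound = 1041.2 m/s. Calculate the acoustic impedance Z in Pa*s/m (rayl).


Given values:
  rho = 2.27 kg/m^3
  c = 1041.2 m/s
Formula: Z = rho * c
Z = 2.27 * 1041.2
Z = 2363.52

2363.52 rayl


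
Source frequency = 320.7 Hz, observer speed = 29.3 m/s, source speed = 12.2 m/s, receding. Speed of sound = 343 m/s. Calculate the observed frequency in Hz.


Given values:
  f_s = 320.7 Hz, v_o = 29.3 m/s, v_s = 12.2 m/s
  Direction: receding
Formula: f_o = f_s * (c - v_o) / (c + v_s)
Numerator: c - v_o = 343 - 29.3 = 313.7
Denominator: c + v_s = 343 + 12.2 = 355.2
f_o = 320.7 * 313.7 / 355.2 = 283.23

283.23 Hz


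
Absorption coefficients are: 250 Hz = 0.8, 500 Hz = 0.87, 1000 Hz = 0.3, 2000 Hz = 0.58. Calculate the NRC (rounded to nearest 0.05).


Given values:
  a_250 = 0.8, a_500 = 0.87
  a_1000 = 0.3, a_2000 = 0.58
Formula: NRC = (a250 + a500 + a1000 + a2000) / 4
Sum = 0.8 + 0.87 + 0.3 + 0.58 = 2.55
NRC = 2.55 / 4 = 0.6375
Rounded to nearest 0.05: 0.65

0.65


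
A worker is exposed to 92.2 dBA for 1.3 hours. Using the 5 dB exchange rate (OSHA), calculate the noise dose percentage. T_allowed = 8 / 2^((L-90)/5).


Given values:
  L = 92.2 dBA, T = 1.3 hours
Formula: T_allowed = 8 / 2^((L - 90) / 5)
Compute exponent: (92.2 - 90) / 5 = 0.44
Compute 2^(0.44) = 1.356604
T_allowed = 8 / 1.356604 = 5.897078 hours
Dose = (T / T_allowed) * 100
Dose = (1.3 / 5.897078) * 100 = 22.04

22.04 %


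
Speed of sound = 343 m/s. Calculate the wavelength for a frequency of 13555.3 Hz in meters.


Given values:
  c = 343 m/s, f = 13555.3 Hz
Formula: lambda = c / f
lambda = 343 / 13555.3
lambda = 0.0253

0.0253 m


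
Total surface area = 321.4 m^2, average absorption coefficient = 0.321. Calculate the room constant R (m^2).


Given values:
  S = 321.4 m^2, alpha = 0.321
Formula: R = S * alpha / (1 - alpha)
Numerator: 321.4 * 0.321 = 103.1694
Denominator: 1 - 0.321 = 0.679
R = 103.1694 / 0.679 = 151.94

151.94 m^2


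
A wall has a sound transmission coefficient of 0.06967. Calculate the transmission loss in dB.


Given values:
  tau = 0.06967
Formula: TL = 10 * log10(1 / tau)
Compute 1 / tau = 1 / 0.06967 = 14.3534
Compute log10(14.3534) = 1.156955
TL = 10 * 1.156955 = 11.57

11.57 dB


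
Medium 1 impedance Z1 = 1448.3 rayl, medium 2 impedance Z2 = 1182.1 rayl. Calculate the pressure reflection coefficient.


Given values:
  Z1 = 1448.3 rayl, Z2 = 1182.1 rayl
Formula: R = (Z2 - Z1) / (Z2 + Z1)
Numerator: Z2 - Z1 = 1182.1 - 1448.3 = -266.2
Denominator: Z2 + Z1 = 1182.1 + 1448.3 = 2630.4
R = -266.2 / 2630.4 = -0.1012

-0.1012


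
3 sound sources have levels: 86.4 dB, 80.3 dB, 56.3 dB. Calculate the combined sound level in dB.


Formula: L_total = 10 * log10( sum(10^(Li/10)) )
  Source 1: 10^(86.4/10) = 436515832.2402
  Source 2: 10^(80.3/10) = 107151930.5238
  Source 3: 10^(56.3/10) = 426579.5188
Sum of linear values = 544094342.2828
L_total = 10 * log10(544094342.2828) = 87.36

87.36 dB


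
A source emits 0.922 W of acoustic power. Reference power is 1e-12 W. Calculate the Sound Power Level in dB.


Given values:
  W = 0.922 W
  W_ref = 1e-12 W
Formula: SWL = 10 * log10(W / W_ref)
Compute ratio: W / W_ref = 922000000000
Compute log10: log10(922000000000) = 11.964731
Multiply: SWL = 10 * 11.964731 = 119.65

119.65 dB


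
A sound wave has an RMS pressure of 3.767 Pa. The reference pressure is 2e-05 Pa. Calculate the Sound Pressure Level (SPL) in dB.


Given values:
  p = 3.767 Pa
  p_ref = 2e-05 Pa
Formula: SPL = 20 * log10(p / p_ref)
Compute ratio: p / p_ref = 3.767 / 2e-05 = 188350
Compute log10: log10(188350) = 5.274966
Multiply: SPL = 20 * 5.274966 = 105.5

105.5 dB


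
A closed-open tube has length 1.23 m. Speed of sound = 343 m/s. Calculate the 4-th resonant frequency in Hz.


Given values:
  Tube type: closed-open, L = 1.23 m, c = 343 m/s, n = 4
Formula: f_n = (2n - 1) * c / (4 * L)
Compute 2n - 1 = 2*4 - 1 = 7
Compute 4 * L = 4 * 1.23 = 4.92
f = 7 * 343 / 4.92
f = 488.01

488.01 Hz


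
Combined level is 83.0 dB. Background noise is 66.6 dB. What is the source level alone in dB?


Given values:
  L_total = 83.0 dB, L_bg = 66.6 dB
Formula: L_source = 10 * log10(10^(L_total/10) - 10^(L_bg/10))
Convert to linear:
  10^(83.0/10) = 199526231.4969
  10^(66.6/10) = 4570881.8961
Difference: 199526231.4969 - 4570881.8961 = 194955349.6008
L_source = 10 * log10(194955349.6008) = 82.9

82.9 dB


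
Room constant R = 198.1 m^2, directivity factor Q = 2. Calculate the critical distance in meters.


Given values:
  R = 198.1 m^2, Q = 2
Formula: d_c = 0.141 * sqrt(Q * R)
Compute Q * R = 2 * 198.1 = 396.2
Compute sqrt(396.2) = 19.9048
d_c = 0.141 * 19.9048 = 2.807

2.807 m


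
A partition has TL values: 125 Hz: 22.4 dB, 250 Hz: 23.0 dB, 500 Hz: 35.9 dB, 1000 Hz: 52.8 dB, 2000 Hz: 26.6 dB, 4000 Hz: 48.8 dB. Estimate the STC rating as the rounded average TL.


Given TL values at each frequency:
  125 Hz: 22.4 dB
  250 Hz: 23.0 dB
  500 Hz: 35.9 dB
  1000 Hz: 52.8 dB
  2000 Hz: 26.6 dB
  4000 Hz: 48.8 dB
Formula: STC ~ round(average of TL values)
Sum = 22.4 + 23.0 + 35.9 + 52.8 + 26.6 + 48.8 = 209.5
Average = 209.5 / 6 = 34.92
Rounded: 35

35


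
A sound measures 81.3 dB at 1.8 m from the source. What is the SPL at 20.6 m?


Given values:
  SPL1 = 81.3 dB, r1 = 1.8 m, r2 = 20.6 m
Formula: SPL2 = SPL1 - 20 * log10(r2 / r1)
Compute ratio: r2 / r1 = 20.6 / 1.8 = 11.4444
Compute log10: log10(11.4444) = 1.058593
Compute drop: 20 * 1.058593 = 21.1719
SPL2 = 81.3 - 21.1719 = 60.13

60.13 dB


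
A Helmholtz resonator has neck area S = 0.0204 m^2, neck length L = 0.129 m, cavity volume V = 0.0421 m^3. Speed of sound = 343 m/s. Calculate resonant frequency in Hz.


Given values:
  S = 0.0204 m^2, L = 0.129 m, V = 0.0421 m^3, c = 343 m/s
Formula: f = (c / (2*pi)) * sqrt(S / (V * L))
Compute V * L = 0.0421 * 0.129 = 0.0054309
Compute S / (V * L) = 0.0204 / 0.0054309 = 3.7563
Compute sqrt(3.7563) = 1.938118
Compute c / (2*pi) = 343 / 6.283185 = 54.590148
f = 54.590148 * 1.938118 = 105.8

105.8 Hz


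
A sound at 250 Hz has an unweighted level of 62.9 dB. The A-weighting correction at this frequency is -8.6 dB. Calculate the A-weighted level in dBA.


Given values:
  SPL = 62.9 dB
  A-weighting at 250 Hz = -8.6 dB
Formula: L_A = SPL + A_weight
L_A = 62.9 + (-8.6)
L_A = 54.3

54.3 dBA


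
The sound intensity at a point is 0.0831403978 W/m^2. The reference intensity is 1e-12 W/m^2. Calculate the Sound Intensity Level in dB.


Given values:
  I = 0.0831403978 W/m^2
  I_ref = 1e-12 W/m^2
Formula: SIL = 10 * log10(I / I_ref)
Compute ratio: I / I_ref = 83140397800
Compute log10: log10(83140397800) = 10.919812
Multiply: SIL = 10 * 10.919812 = 109.2

109.2 dB


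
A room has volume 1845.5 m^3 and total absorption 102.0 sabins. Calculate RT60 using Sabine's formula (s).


Given values:
  V = 1845.5 m^3
  A = 102.0 sabins
Formula: RT60 = 0.161 * V / A
Numerator: 0.161 * 1845.5 = 297.1255
RT60 = 297.1255 / 102.0 = 2.913

2.913 s


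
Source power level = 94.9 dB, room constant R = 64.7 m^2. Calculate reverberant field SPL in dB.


Given values:
  Lw = 94.9 dB, R = 64.7 m^2
Formula: SPL = Lw + 10 * log10(4 / R)
Compute 4 / R = 4 / 64.7 = 0.061824
Compute 10 * log10(0.061824) = -12.0884
SPL = 94.9 + (-12.0884) = 82.81

82.81 dB


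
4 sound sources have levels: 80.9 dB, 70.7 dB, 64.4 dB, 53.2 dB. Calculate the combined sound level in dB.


Formula: L_total = 10 * log10( sum(10^(Li/10)) )
  Source 1: 10^(80.9/10) = 123026877.0812
  Source 2: 10^(70.7/10) = 11748975.5494
  Source 3: 10^(64.4/10) = 2754228.7033
  Source 4: 10^(53.2/10) = 208929.6131
Sum of linear values = 137739010.947
L_total = 10 * log10(137739010.947) = 81.39

81.39 dB


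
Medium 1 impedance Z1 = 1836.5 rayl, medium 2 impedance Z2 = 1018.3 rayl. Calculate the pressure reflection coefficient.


Given values:
  Z1 = 1836.5 rayl, Z2 = 1018.3 rayl
Formula: R = (Z2 - Z1) / (Z2 + Z1)
Numerator: Z2 - Z1 = 1018.3 - 1836.5 = -818.2
Denominator: Z2 + Z1 = 1018.3 + 1836.5 = 2854.8
R = -818.2 / 2854.8 = -0.2866

-0.2866


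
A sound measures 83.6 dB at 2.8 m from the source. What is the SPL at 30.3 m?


Given values:
  SPL1 = 83.6 dB, r1 = 2.8 m, r2 = 30.3 m
Formula: SPL2 = SPL1 - 20 * log10(r2 / r1)
Compute ratio: r2 / r1 = 30.3 / 2.8 = 10.8214
Compute log10: log10(10.8214) = 1.034283
Compute drop: 20 * 1.034283 = 20.6857
SPL2 = 83.6 - 20.6857 = 62.91

62.91 dB


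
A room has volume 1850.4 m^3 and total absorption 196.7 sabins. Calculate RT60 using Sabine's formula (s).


Given values:
  V = 1850.4 m^3
  A = 196.7 sabins
Formula: RT60 = 0.161 * V / A
Numerator: 0.161 * 1850.4 = 297.9144
RT60 = 297.9144 / 196.7 = 1.515

1.515 s


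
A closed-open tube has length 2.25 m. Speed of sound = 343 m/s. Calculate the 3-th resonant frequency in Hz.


Given values:
  Tube type: closed-open, L = 2.25 m, c = 343 m/s, n = 3
Formula: f_n = (2n - 1) * c / (4 * L)
Compute 2n - 1 = 2*3 - 1 = 5
Compute 4 * L = 4 * 2.25 = 9.0
f = 5 * 343 / 9.0
f = 190.56

190.56 Hz


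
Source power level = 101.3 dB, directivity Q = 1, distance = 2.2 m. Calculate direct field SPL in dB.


Given values:
  Lw = 101.3 dB, Q = 1, r = 2.2 m
Formula: SPL = Lw + 10 * log10(Q / (4 * pi * r^2))
Compute 4 * pi * r^2 = 4 * pi * 2.2^2 = 60.8212
Compute Q / denom = 1 / 60.8212 = 0.01644164
Compute 10 * log10(0.01644164) = -17.8405
SPL = 101.3 + (-17.8405) = 83.46

83.46 dB


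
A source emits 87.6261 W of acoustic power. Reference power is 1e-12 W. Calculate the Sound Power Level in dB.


Given values:
  W = 87.6261 W
  W_ref = 1e-12 W
Formula: SWL = 10 * log10(W / W_ref)
Compute ratio: W / W_ref = 87626100000000
Compute log10: log10(87626100000000) = 13.942633
Multiply: SWL = 10 * 13.942633 = 139.43

139.43 dB


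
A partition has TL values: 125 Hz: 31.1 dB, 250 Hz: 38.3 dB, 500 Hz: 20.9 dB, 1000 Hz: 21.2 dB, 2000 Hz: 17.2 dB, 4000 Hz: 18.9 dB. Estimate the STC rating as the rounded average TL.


Given TL values at each frequency:
  125 Hz: 31.1 dB
  250 Hz: 38.3 dB
  500 Hz: 20.9 dB
  1000 Hz: 21.2 dB
  2000 Hz: 17.2 dB
  4000 Hz: 18.9 dB
Formula: STC ~ round(average of TL values)
Sum = 31.1 + 38.3 + 20.9 + 21.2 + 17.2 + 18.9 = 147.6
Average = 147.6 / 6 = 24.6
Rounded: 25

25


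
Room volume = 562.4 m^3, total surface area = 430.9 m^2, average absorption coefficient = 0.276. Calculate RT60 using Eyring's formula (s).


Given values:
  V = 562.4 m^3, S = 430.9 m^2, alpha = 0.276
Formula: RT60 = 0.161 * V / (-S * ln(1 - alpha))
Compute ln(1 - 0.276) = ln(0.724) = -0.322964
Denominator: -430.9 * -0.322964 = 139.1652
Numerator: 0.161 * 562.4 = 90.5464
RT60 = 90.5464 / 139.1652 = 0.651

0.651 s


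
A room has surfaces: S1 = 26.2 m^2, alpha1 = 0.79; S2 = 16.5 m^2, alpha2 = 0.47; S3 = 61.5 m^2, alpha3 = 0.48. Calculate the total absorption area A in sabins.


Given surfaces:
  Surface 1: 26.2 * 0.79 = 20.698
  Surface 2: 16.5 * 0.47 = 7.755
  Surface 3: 61.5 * 0.48 = 29.52
Formula: A = sum(Si * alpha_i)
A = 20.698 + 7.755 + 29.52
A = 57.97

57.97 sabins


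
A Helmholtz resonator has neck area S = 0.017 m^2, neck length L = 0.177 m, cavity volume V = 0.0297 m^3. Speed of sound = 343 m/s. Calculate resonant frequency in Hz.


Given values:
  S = 0.017 m^2, L = 0.177 m, V = 0.0297 m^3, c = 343 m/s
Formula: f = (c / (2*pi)) * sqrt(S / (V * L))
Compute V * L = 0.0297 * 0.177 = 0.0052569
Compute S / (V * L) = 0.017 / 0.0052569 = 3.2338
Compute sqrt(3.2338) = 1.798277
Compute c / (2*pi) = 343 / 6.283185 = 54.590148
f = 54.590148 * 1.798277 = 98.17

98.17 Hz


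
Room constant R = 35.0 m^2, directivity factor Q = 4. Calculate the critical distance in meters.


Given values:
  R = 35.0 m^2, Q = 4
Formula: d_c = 0.141 * sqrt(Q * R)
Compute Q * R = 4 * 35.0 = 140.0
Compute sqrt(140.0) = 11.8322
d_c = 0.141 * 11.8322 = 1.668

1.668 m


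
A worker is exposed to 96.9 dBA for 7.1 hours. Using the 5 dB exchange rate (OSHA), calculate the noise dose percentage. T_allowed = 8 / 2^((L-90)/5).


Given values:
  L = 96.9 dBA, T = 7.1 hours
Formula: T_allowed = 8 / 2^((L - 90) / 5)
Compute exponent: (96.9 - 90) / 5 = 1.38
Compute 2^(1.38) = 2.602684
T_allowed = 8 / 2.602684 = 3.07375 hours
Dose = (T / T_allowed) * 100
Dose = (7.1 / 3.07375) * 100 = 230.99

230.99 %


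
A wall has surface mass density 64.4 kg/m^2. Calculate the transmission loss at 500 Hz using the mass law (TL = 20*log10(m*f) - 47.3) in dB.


Given values:
  m = 64.4 kg/m^2, f = 500 Hz
Formula: TL = 20 * log10(m * f) - 47.3
Compute m * f = 64.4 * 500 = 32200.0
Compute log10(32200.0) = 4.507856
Compute 20 * 4.507856 = 90.1571
TL = 90.1571 - 47.3 = 42.86

42.86 dB


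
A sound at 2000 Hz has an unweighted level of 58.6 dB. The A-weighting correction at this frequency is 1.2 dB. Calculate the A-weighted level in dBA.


Given values:
  SPL = 58.6 dB
  A-weighting at 2000 Hz = 1.2 dB
Formula: L_A = SPL + A_weight
L_A = 58.6 + (1.2)
L_A = 59.8

59.8 dBA


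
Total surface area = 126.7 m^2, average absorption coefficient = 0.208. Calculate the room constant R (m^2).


Given values:
  S = 126.7 m^2, alpha = 0.208
Formula: R = S * alpha / (1 - alpha)
Numerator: 126.7 * 0.208 = 26.3536
Denominator: 1 - 0.208 = 0.792
R = 26.3536 / 0.792 = 33.27

33.27 m^2


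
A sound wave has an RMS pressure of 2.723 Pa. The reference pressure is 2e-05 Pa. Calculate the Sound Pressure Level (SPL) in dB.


Given values:
  p = 2.723 Pa
  p_ref = 2e-05 Pa
Formula: SPL = 20 * log10(p / p_ref)
Compute ratio: p / p_ref = 2.723 / 2e-05 = 136150
Compute log10: log10(136150) = 5.134018
Multiply: SPL = 20 * 5.134018 = 102.68

102.68 dB


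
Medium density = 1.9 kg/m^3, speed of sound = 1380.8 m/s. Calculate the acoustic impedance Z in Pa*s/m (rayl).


Given values:
  rho = 1.9 kg/m^3
  c = 1380.8 m/s
Formula: Z = rho * c
Z = 1.9 * 1380.8
Z = 2623.52

2623.52 rayl


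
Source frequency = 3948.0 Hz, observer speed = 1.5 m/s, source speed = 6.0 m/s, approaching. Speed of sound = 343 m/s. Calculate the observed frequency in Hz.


Given values:
  f_s = 3948.0 Hz, v_o = 1.5 m/s, v_s = 6.0 m/s
  Direction: approaching
Formula: f_o = f_s * (c + v_o) / (c - v_s)
Numerator: c + v_o = 343 + 1.5 = 344.5
Denominator: c - v_s = 343 - 6.0 = 337.0
f_o = 3948.0 * 344.5 / 337.0 = 4035.86

4035.86 Hz


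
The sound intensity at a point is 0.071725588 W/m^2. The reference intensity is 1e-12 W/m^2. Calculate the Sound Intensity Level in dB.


Given values:
  I = 0.071725588 W/m^2
  I_ref = 1e-12 W/m^2
Formula: SIL = 10 * log10(I / I_ref)
Compute ratio: I / I_ref = 71725588000
Compute log10: log10(71725588000) = 10.855674
Multiply: SIL = 10 * 10.855674 = 108.56

108.56 dB


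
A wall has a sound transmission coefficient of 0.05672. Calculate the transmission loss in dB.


Given values:
  tau = 0.05672
Formula: TL = 10 * log10(1 / tau)
Compute 1 / tau = 1 / 0.05672 = 17.6305
Compute log10(17.6305) = 1.246265
TL = 10 * 1.246265 = 12.46

12.46 dB


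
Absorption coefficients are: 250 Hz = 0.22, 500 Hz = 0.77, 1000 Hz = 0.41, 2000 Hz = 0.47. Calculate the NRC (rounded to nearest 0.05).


Given values:
  a_250 = 0.22, a_500 = 0.77
  a_1000 = 0.41, a_2000 = 0.47
Formula: NRC = (a250 + a500 + a1000 + a2000) / 4
Sum = 0.22 + 0.77 + 0.41 + 0.47 = 1.87
NRC = 1.87 / 4 = 0.4675
Rounded to nearest 0.05: 0.45

0.45


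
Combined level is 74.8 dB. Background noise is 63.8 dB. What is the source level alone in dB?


Given values:
  L_total = 74.8 dB, L_bg = 63.8 dB
Formula: L_source = 10 * log10(10^(L_total/10) - 10^(L_bg/10))
Convert to linear:
  10^(74.8/10) = 30199517.204
  10^(63.8/10) = 2398832.919
Difference: 30199517.204 - 2398832.919 = 27800684.285
L_source = 10 * log10(27800684.285) = 74.44

74.44 dB


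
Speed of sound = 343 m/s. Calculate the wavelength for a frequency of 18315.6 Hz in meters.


Given values:
  c = 343 m/s, f = 18315.6 Hz
Formula: lambda = c / f
lambda = 343 / 18315.6
lambda = 0.0187

0.0187 m


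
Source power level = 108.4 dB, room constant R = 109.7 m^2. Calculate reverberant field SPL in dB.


Given values:
  Lw = 108.4 dB, R = 109.7 m^2
Formula: SPL = Lw + 10 * log10(4 / R)
Compute 4 / R = 4 / 109.7 = 0.036463
Compute 10 * log10(0.036463) = -14.3815
SPL = 108.4 + (-14.3815) = 94.02

94.02 dB


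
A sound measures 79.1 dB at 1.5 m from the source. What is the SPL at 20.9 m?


Given values:
  SPL1 = 79.1 dB, r1 = 1.5 m, r2 = 20.9 m
Formula: SPL2 = SPL1 - 20 * log10(r2 / r1)
Compute ratio: r2 / r1 = 20.9 / 1.5 = 13.9333
Compute log10: log10(13.9333) = 1.144054
Compute drop: 20 * 1.144054 = 22.8811
SPL2 = 79.1 - 22.8811 = 56.22

56.22 dB


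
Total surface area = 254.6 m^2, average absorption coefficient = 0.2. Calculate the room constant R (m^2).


Given values:
  S = 254.6 m^2, alpha = 0.2
Formula: R = S * alpha / (1 - alpha)
Numerator: 254.6 * 0.2 = 50.92
Denominator: 1 - 0.2 = 0.8
R = 50.92 / 0.8 = 63.65

63.65 m^2


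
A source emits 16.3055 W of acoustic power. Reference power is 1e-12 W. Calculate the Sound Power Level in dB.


Given values:
  W = 16.3055 W
  W_ref = 1e-12 W
Formula: SWL = 10 * log10(W / W_ref)
Compute ratio: W / W_ref = 16305500000000
Compute log10: log10(16305500000000) = 13.212334
Multiply: SWL = 10 * 13.212334 = 132.12

132.12 dB


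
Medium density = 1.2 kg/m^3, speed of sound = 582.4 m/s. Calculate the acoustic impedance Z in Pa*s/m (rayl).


Given values:
  rho = 1.2 kg/m^3
  c = 582.4 m/s
Formula: Z = rho * c
Z = 1.2 * 582.4
Z = 698.88

698.88 rayl


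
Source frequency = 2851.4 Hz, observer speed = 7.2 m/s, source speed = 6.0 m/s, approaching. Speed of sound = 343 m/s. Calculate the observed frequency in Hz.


Given values:
  f_s = 2851.4 Hz, v_o = 7.2 m/s, v_s = 6.0 m/s
  Direction: approaching
Formula: f_o = f_s * (c + v_o) / (c - v_s)
Numerator: c + v_o = 343 + 7.2 = 350.2
Denominator: c - v_s = 343 - 6.0 = 337.0
f_o = 2851.4 * 350.2 / 337.0 = 2963.09

2963.09 Hz


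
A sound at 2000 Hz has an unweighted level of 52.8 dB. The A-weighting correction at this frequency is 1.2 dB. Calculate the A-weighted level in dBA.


Given values:
  SPL = 52.8 dB
  A-weighting at 2000 Hz = 1.2 dB
Formula: L_A = SPL + A_weight
L_A = 52.8 + (1.2)
L_A = 54.0

54.0 dBA


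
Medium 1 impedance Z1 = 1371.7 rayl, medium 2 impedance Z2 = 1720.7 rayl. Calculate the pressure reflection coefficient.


Given values:
  Z1 = 1371.7 rayl, Z2 = 1720.7 rayl
Formula: R = (Z2 - Z1) / (Z2 + Z1)
Numerator: Z2 - Z1 = 1720.7 - 1371.7 = 349.0
Denominator: Z2 + Z1 = 1720.7 + 1371.7 = 3092.4
R = 349.0 / 3092.4 = 0.1129

0.1129


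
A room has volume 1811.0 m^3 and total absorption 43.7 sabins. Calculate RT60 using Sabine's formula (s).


Given values:
  V = 1811.0 m^3
  A = 43.7 sabins
Formula: RT60 = 0.161 * V / A
Numerator: 0.161 * 1811.0 = 291.571
RT60 = 291.571 / 43.7 = 6.672

6.672 s


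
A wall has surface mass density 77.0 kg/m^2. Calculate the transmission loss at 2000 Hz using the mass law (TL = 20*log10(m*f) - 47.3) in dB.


Given values:
  m = 77.0 kg/m^2, f = 2000 Hz
Formula: TL = 20 * log10(m * f) - 47.3
Compute m * f = 77.0 * 2000 = 154000.0
Compute log10(154000.0) = 5.187521
Compute 20 * 5.187521 = 103.7504
TL = 103.7504 - 47.3 = 56.45

56.45 dB


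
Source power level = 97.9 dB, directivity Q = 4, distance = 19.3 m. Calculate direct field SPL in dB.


Given values:
  Lw = 97.9 dB, Q = 4, r = 19.3 m
Formula: SPL = Lw + 10 * log10(Q / (4 * pi * r^2))
Compute 4 * pi * r^2 = 4 * pi * 19.3^2 = 4680.8474
Compute Q / denom = 4 / 4680.8474 = 0.00085455
Compute 10 * log10(0.00085455) = -30.6826
SPL = 97.9 + (-30.6826) = 67.22

67.22 dB


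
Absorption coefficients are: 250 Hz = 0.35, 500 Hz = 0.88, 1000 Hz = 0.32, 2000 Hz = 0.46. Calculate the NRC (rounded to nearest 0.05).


Given values:
  a_250 = 0.35, a_500 = 0.88
  a_1000 = 0.32, a_2000 = 0.46
Formula: NRC = (a250 + a500 + a1000 + a2000) / 4
Sum = 0.35 + 0.88 + 0.32 + 0.46 = 2.01
NRC = 2.01 / 4 = 0.5025
Rounded to nearest 0.05: 0.5

0.5


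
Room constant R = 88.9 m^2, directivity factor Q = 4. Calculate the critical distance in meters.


Given values:
  R = 88.9 m^2, Q = 4
Formula: d_c = 0.141 * sqrt(Q * R)
Compute Q * R = 4 * 88.9 = 355.6
Compute sqrt(355.6) = 18.8574
d_c = 0.141 * 18.8574 = 2.659

2.659 m


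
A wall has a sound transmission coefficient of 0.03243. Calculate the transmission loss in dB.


Given values:
  tau = 0.03243
Formula: TL = 10 * log10(1 / tau)
Compute 1 / tau = 1 / 0.03243 = 30.8356
Compute log10(30.8356) = 1.489052
TL = 10 * 1.489052 = 14.89

14.89 dB


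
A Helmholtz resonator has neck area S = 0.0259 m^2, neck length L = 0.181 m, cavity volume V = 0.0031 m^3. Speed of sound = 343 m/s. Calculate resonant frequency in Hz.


Given values:
  S = 0.0259 m^2, L = 0.181 m, V = 0.0031 m^3, c = 343 m/s
Formula: f = (c / (2*pi)) * sqrt(S / (V * L))
Compute V * L = 0.0031 * 0.181 = 0.0005611
Compute S / (V * L) = 0.0259 / 0.0005611 = 46.1593
Compute sqrt(46.1593) = 6.794064
Compute c / (2*pi) = 343 / 6.283185 = 54.590148
f = 54.590148 * 6.794064 = 370.89

370.89 Hz


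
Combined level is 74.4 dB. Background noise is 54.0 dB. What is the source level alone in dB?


Given values:
  L_total = 74.4 dB, L_bg = 54.0 dB
Formula: L_source = 10 * log10(10^(L_total/10) - 10^(L_bg/10))
Convert to linear:
  10^(74.4/10) = 27542287.0334
  10^(54.0/10) = 251188.6432
Difference: 27542287.0334 - 251188.6432 = 27291098.3902
L_source = 10 * log10(27291098.3902) = 74.36

74.36 dB


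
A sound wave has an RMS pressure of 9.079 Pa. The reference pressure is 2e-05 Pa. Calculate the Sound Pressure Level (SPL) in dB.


Given values:
  p = 9.079 Pa
  p_ref = 2e-05 Pa
Formula: SPL = 20 * log10(p / p_ref)
Compute ratio: p / p_ref = 9.079 / 2e-05 = 453950
Compute log10: log10(453950) = 5.657008
Multiply: SPL = 20 * 5.657008 = 113.14

113.14 dB


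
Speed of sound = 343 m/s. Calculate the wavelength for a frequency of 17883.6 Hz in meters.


Given values:
  c = 343 m/s, f = 17883.6 Hz
Formula: lambda = c / f
lambda = 343 / 17883.6
lambda = 0.0192

0.0192 m


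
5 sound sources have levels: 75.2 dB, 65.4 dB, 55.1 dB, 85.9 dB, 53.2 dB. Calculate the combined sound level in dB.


Formula: L_total = 10 * log10( sum(10^(Li/10)) )
  Source 1: 10^(75.2/10) = 33113112.1483
  Source 2: 10^(65.4/10) = 3467368.5045
  Source 3: 10^(55.1/10) = 323593.6569
  Source 4: 10^(85.9/10) = 389045144.9943
  Source 5: 10^(53.2/10) = 208929.6131
Sum of linear values = 426158148.9171
L_total = 10 * log10(426158148.9171) = 86.3

86.3 dB


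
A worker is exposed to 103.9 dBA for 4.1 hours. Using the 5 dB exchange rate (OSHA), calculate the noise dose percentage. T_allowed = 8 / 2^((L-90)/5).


Given values:
  L = 103.9 dBA, T = 4.1 hours
Formula: T_allowed = 8 / 2^((L - 90) / 5)
Compute exponent: (103.9 - 90) / 5 = 2.78
Compute 2^(2.78) = 6.868523
T_allowed = 8 / 6.868523 = 1.164734 hours
Dose = (T / T_allowed) * 100
Dose = (4.1 / 1.164734) * 100 = 352.01

352.01 %


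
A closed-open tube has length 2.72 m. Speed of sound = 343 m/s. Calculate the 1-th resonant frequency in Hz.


Given values:
  Tube type: closed-open, L = 2.72 m, c = 343 m/s, n = 1
Formula: f_n = (2n - 1) * c / (4 * L)
Compute 2n - 1 = 2*1 - 1 = 1
Compute 4 * L = 4 * 2.72 = 10.88
f = 1 * 343 / 10.88
f = 31.53

31.53 Hz


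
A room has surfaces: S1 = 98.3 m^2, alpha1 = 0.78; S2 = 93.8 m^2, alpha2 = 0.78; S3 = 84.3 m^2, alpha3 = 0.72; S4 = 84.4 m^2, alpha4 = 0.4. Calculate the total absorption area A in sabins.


Given surfaces:
  Surface 1: 98.3 * 0.78 = 76.674
  Surface 2: 93.8 * 0.78 = 73.164
  Surface 3: 84.3 * 0.72 = 60.696
  Surface 4: 84.4 * 0.4 = 33.76
Formula: A = sum(Si * alpha_i)
A = 76.674 + 73.164 + 60.696 + 33.76
A = 244.29

244.29 sabins


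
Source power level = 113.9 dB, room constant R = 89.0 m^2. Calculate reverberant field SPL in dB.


Given values:
  Lw = 113.9 dB, R = 89.0 m^2
Formula: SPL = Lw + 10 * log10(4 / R)
Compute 4 / R = 4 / 89.0 = 0.044944
Compute 10 * log10(0.044944) = -13.4733
SPL = 113.9 + (-13.4733) = 100.43

100.43 dB


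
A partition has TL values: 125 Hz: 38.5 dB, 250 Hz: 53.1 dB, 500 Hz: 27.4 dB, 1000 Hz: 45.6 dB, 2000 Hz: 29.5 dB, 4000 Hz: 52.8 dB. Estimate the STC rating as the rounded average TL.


Given TL values at each frequency:
  125 Hz: 38.5 dB
  250 Hz: 53.1 dB
  500 Hz: 27.4 dB
  1000 Hz: 45.6 dB
  2000 Hz: 29.5 dB
  4000 Hz: 52.8 dB
Formula: STC ~ round(average of TL values)
Sum = 38.5 + 53.1 + 27.4 + 45.6 + 29.5 + 52.8 = 246.9
Average = 246.9 / 6 = 41.15
Rounded: 41

41


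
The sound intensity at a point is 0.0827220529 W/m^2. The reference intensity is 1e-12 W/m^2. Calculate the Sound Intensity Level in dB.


Given values:
  I = 0.0827220529 W/m^2
  I_ref = 1e-12 W/m^2
Formula: SIL = 10 * log10(I / I_ref)
Compute ratio: I / I_ref = 82722052900
Compute log10: log10(82722052900) = 10.917621
Multiply: SIL = 10 * 10.917621 = 109.18

109.18 dB


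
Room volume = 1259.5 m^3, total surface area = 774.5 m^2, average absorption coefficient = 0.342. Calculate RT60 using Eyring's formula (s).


Given values:
  V = 1259.5 m^3, S = 774.5 m^2, alpha = 0.342
Formula: RT60 = 0.161 * V / (-S * ln(1 - alpha))
Compute ln(1 - 0.342) = ln(0.658) = -0.41855
Denominator: -774.5 * -0.41855 = 324.167
Numerator: 0.161 * 1259.5 = 202.7795
RT60 = 202.7795 / 324.167 = 0.626

0.626 s


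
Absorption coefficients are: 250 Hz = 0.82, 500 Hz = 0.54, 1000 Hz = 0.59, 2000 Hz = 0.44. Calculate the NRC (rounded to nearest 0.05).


Given values:
  a_250 = 0.82, a_500 = 0.54
  a_1000 = 0.59, a_2000 = 0.44
Formula: NRC = (a250 + a500 + a1000 + a2000) / 4
Sum = 0.82 + 0.54 + 0.59 + 0.44 = 2.39
NRC = 2.39 / 4 = 0.5975
Rounded to nearest 0.05: 0.6

0.6


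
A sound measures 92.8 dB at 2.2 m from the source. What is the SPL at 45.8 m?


Given values:
  SPL1 = 92.8 dB, r1 = 2.2 m, r2 = 45.8 m
Formula: SPL2 = SPL1 - 20 * log10(r2 / r1)
Compute ratio: r2 / r1 = 45.8 / 2.2 = 20.8182
Compute log10: log10(20.8182) = 1.318443
Compute drop: 20 * 1.318443 = 26.3689
SPL2 = 92.8 - 26.3689 = 66.43

66.43 dB


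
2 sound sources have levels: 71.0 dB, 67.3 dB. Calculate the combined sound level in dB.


Formula: L_total = 10 * log10( sum(10^(Li/10)) )
  Source 1: 10^(71.0/10) = 12589254.1179
  Source 2: 10^(67.3/10) = 5370317.9637
Sum of linear values = 17959572.0816
L_total = 10 * log10(17959572.0816) = 72.54

72.54 dB


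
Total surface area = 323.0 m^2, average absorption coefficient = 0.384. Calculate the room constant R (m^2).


Given values:
  S = 323.0 m^2, alpha = 0.384
Formula: R = S * alpha / (1 - alpha)
Numerator: 323.0 * 0.384 = 124.032
Denominator: 1 - 0.384 = 0.616
R = 124.032 / 0.616 = 201.35

201.35 m^2


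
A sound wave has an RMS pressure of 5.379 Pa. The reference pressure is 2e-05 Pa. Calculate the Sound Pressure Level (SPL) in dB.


Given values:
  p = 5.379 Pa
  p_ref = 2e-05 Pa
Formula: SPL = 20 * log10(p / p_ref)
Compute ratio: p / p_ref = 5.379 / 2e-05 = 268950
Compute log10: log10(268950) = 5.429672
Multiply: SPL = 20 * 5.429672 = 108.59

108.59 dB


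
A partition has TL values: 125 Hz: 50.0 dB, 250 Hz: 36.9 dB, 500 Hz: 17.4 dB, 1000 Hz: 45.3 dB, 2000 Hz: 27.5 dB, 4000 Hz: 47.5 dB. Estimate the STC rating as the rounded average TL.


Given TL values at each frequency:
  125 Hz: 50.0 dB
  250 Hz: 36.9 dB
  500 Hz: 17.4 dB
  1000 Hz: 45.3 dB
  2000 Hz: 27.5 dB
  4000 Hz: 47.5 dB
Formula: STC ~ round(average of TL values)
Sum = 50.0 + 36.9 + 17.4 + 45.3 + 27.5 + 47.5 = 224.6
Average = 224.6 / 6 = 37.43
Rounded: 37

37


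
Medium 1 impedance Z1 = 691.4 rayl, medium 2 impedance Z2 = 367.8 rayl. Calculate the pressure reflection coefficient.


Given values:
  Z1 = 691.4 rayl, Z2 = 367.8 rayl
Formula: R = (Z2 - Z1) / (Z2 + Z1)
Numerator: Z2 - Z1 = 367.8 - 691.4 = -323.6
Denominator: Z2 + Z1 = 367.8 + 691.4 = 1059.2
R = -323.6 / 1059.2 = -0.3055

-0.3055


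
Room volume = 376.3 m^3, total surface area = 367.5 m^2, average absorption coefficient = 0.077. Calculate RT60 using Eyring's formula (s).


Given values:
  V = 376.3 m^3, S = 367.5 m^2, alpha = 0.077
Formula: RT60 = 0.161 * V / (-S * ln(1 - alpha))
Compute ln(1 - 0.077) = ln(0.923) = -0.080126
Denominator: -367.5 * -0.080126 = 29.4463
Numerator: 0.161 * 376.3 = 60.5843
RT60 = 60.5843 / 29.4463 = 2.057

2.057 s


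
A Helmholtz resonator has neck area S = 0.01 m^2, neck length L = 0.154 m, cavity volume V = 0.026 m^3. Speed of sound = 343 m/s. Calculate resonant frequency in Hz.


Given values:
  S = 0.01 m^2, L = 0.154 m, V = 0.026 m^3, c = 343 m/s
Formula: f = (c / (2*pi)) * sqrt(S / (V * L))
Compute V * L = 0.026 * 0.154 = 0.004004
Compute S / (V * L) = 0.01 / 0.004004 = 2.4975
Compute sqrt(2.4975) = 1.580348
Compute c / (2*pi) = 343 / 6.283185 = 54.590148
f = 54.590148 * 1.580348 = 86.27

86.27 Hz


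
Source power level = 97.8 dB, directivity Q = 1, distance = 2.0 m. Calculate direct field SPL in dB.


Given values:
  Lw = 97.8 dB, Q = 1, r = 2.0 m
Formula: SPL = Lw + 10 * log10(Q / (4 * pi * r^2))
Compute 4 * pi * r^2 = 4 * pi * 2.0^2 = 50.2655
Compute Q / denom = 1 / 50.2655 = 0.01989436
Compute 10 * log10(0.01989436) = -17.0127
SPL = 97.8 + (-17.0127) = 80.79

80.79 dB


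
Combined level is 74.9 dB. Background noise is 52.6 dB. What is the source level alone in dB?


Given values:
  L_total = 74.9 dB, L_bg = 52.6 dB
Formula: L_source = 10 * log10(10^(L_total/10) - 10^(L_bg/10))
Convert to linear:
  10^(74.9/10) = 30902954.3251
  10^(52.6/10) = 181970.0859
Difference: 30902954.3251 - 181970.0859 = 30720984.2392
L_source = 10 * log10(30720984.2392) = 74.87

74.87 dB


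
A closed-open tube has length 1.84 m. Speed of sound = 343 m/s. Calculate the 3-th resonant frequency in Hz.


Given values:
  Tube type: closed-open, L = 1.84 m, c = 343 m/s, n = 3
Formula: f_n = (2n - 1) * c / (4 * L)
Compute 2n - 1 = 2*3 - 1 = 5
Compute 4 * L = 4 * 1.84 = 7.36
f = 5 * 343 / 7.36
f = 233.02

233.02 Hz


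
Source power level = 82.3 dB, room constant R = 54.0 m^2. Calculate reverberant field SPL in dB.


Given values:
  Lw = 82.3 dB, R = 54.0 m^2
Formula: SPL = Lw + 10 * log10(4 / R)
Compute 4 / R = 4 / 54.0 = 0.074074
Compute 10 * log10(0.074074) = -11.3033
SPL = 82.3 + (-11.3033) = 71.0

71.0 dB


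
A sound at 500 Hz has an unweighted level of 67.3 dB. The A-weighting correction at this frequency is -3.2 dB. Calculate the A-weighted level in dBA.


Given values:
  SPL = 67.3 dB
  A-weighting at 500 Hz = -3.2 dB
Formula: L_A = SPL + A_weight
L_A = 67.3 + (-3.2)
L_A = 64.1

64.1 dBA


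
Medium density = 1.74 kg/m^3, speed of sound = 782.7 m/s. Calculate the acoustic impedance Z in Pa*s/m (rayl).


Given values:
  rho = 1.74 kg/m^3
  c = 782.7 m/s
Formula: Z = rho * c
Z = 1.74 * 782.7
Z = 1361.9

1361.9 rayl


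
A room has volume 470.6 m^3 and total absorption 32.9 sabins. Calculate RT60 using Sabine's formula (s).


Given values:
  V = 470.6 m^3
  A = 32.9 sabins
Formula: RT60 = 0.161 * V / A
Numerator: 0.161 * 470.6 = 75.7666
RT60 = 75.7666 / 32.9 = 2.303

2.303 s


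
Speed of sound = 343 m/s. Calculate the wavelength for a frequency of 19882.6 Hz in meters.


Given values:
  c = 343 m/s, f = 19882.6 Hz
Formula: lambda = c / f
lambda = 343 / 19882.6
lambda = 0.0173

0.0173 m


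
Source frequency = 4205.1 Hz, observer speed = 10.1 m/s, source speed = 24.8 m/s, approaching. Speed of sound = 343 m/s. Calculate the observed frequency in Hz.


Given values:
  f_s = 4205.1 Hz, v_o = 10.1 m/s, v_s = 24.8 m/s
  Direction: approaching
Formula: f_o = f_s * (c + v_o) / (c - v_s)
Numerator: c + v_o = 343 + 10.1 = 353.1
Denominator: c - v_s = 343 - 24.8 = 318.2
f_o = 4205.1 * 353.1 / 318.2 = 4666.31

4666.31 Hz


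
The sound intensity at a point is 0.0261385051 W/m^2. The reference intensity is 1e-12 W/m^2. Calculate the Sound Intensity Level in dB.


Given values:
  I = 0.0261385051 W/m^2
  I_ref = 1e-12 W/m^2
Formula: SIL = 10 * log10(I / I_ref)
Compute ratio: I / I_ref = 26138505100
Compute log10: log10(26138505100) = 10.417281
Multiply: SIL = 10 * 10.417281 = 104.17

104.17 dB


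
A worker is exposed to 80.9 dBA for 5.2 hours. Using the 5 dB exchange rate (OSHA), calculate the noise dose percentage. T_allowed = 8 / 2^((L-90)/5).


Given values:
  L = 80.9 dBA, T = 5.2 hours
Formula: T_allowed = 8 / 2^((L - 90) / 5)
Compute exponent: (80.9 - 90) / 5 = -1.82
Compute 2^(-1.82) = 0.283221
T_allowed = 8 / 0.283221 = 28.246493 hours
Dose = (T / T_allowed) * 100
Dose = (5.2 / 28.246493) * 100 = 18.41

18.41 %


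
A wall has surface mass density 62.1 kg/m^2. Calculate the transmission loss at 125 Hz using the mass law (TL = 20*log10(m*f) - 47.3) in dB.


Given values:
  m = 62.1 kg/m^2, f = 125 Hz
Formula: TL = 20 * log10(m * f) - 47.3
Compute m * f = 62.1 * 125 = 7762.5
Compute log10(7762.5) = 3.890002
Compute 20 * 3.890002 = 77.8
TL = 77.8 - 47.3 = 30.5

30.5 dB


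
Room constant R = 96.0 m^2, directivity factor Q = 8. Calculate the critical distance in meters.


Given values:
  R = 96.0 m^2, Q = 8
Formula: d_c = 0.141 * sqrt(Q * R)
Compute Q * R = 8 * 96.0 = 768.0
Compute sqrt(768.0) = 27.7128
d_c = 0.141 * 27.7128 = 3.908

3.908 m


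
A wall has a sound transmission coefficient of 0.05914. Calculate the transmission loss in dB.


Given values:
  tau = 0.05914
Formula: TL = 10 * log10(1 / tau)
Compute 1 / tau = 1 / 0.05914 = 16.909
Compute log10(16.909) = 1.228118
TL = 10 * 1.228118 = 12.28

12.28 dB


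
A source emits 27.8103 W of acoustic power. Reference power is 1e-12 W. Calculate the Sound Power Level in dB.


Given values:
  W = 27.8103 W
  W_ref = 1e-12 W
Formula: SWL = 10 * log10(W / W_ref)
Compute ratio: W / W_ref = 27810300000000
Compute log10: log10(27810300000000) = 13.444206
Multiply: SWL = 10 * 13.444206 = 134.44

134.44 dB


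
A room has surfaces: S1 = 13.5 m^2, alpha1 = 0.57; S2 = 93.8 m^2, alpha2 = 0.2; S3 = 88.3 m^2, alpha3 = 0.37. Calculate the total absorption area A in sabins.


Given surfaces:
  Surface 1: 13.5 * 0.57 = 7.695
  Surface 2: 93.8 * 0.2 = 18.76
  Surface 3: 88.3 * 0.37 = 32.671
Formula: A = sum(Si * alpha_i)
A = 7.695 + 18.76 + 32.671
A = 59.13

59.13 sabins
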